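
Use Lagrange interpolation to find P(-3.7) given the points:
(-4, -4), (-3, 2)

Lagrange interpolation formula:
P(x) = Σ yᵢ × Lᵢ(x)
where Lᵢ(x) = Π_{j≠i} (x - xⱼ)/(xᵢ - xⱼ)

L_0(-3.7) = (-3.7 - (-3))/(-4 - (-3)) = 0.700000
L_1(-3.7) = (-3.7 - (-4))/(-3 - (-4)) = 0.300000

P(-3.7) = (-4)×L_0(-3.7) + 2×L_1(-3.7)
P(-3.7) = -2.200000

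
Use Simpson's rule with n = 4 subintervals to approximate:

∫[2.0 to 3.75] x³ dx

f(x) = x³
a = 2.0, b = 3.75, n = 4
h = (b - a)/n = 0.437500

Simpson's rule: (h/3)[f(x₀) + 4f(x₁) + 2f(x₂) + ... + f(xₙ)]

x_0 = 2.0000, f(x_0) = 8.000000, coefficient = 1
x_1 = 2.4375, f(x_1) = 14.482178, coefficient = 4
x_2 = 2.8750, f(x_2) = 23.763672, coefficient = 2
x_3 = 3.3125, f(x_3) = 36.346924, coefficient = 4
x_4 = 3.7500, f(x_4) = 52.734375, coefficient = 1

I ≈ (0.437500/3) × 311.578125 = 45.438477
Exact value: 45.438477
Error: 0.000000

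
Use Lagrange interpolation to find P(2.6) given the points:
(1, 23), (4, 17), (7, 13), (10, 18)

Lagrange interpolation formula:
P(x) = Σ yᵢ × Lᵢ(x)
where Lᵢ(x) = Π_{j≠i} (x - xⱼ)/(xᵢ - xⱼ)

L_0(2.6) = (2.6 - 4)/(1 - 4) × (2.6 - 7)/(1 - 7) × (2.6 - 10)/(1 - 10) = 0.281383
L_1(2.6) = (2.6 - 1)/(4 - 1) × (2.6 - 7)/(4 - 7) × (2.6 - 10)/(4 - 10) = 0.964741
L_2(2.6) = (2.6 - 1)/(7 - 1) × (2.6 - 4)/(7 - 4) × (2.6 - 10)/(7 - 10) = -0.306963
L_3(2.6) = (2.6 - 1)/(10 - 1) × (2.6 - 4)/(10 - 4) × (2.6 - 7)/(10 - 7) = 0.060840

P(2.6) = 23×L_0(2.6) + 17×L_1(2.6) + 13×L_2(2.6) + 18×L_3(2.6)
P(2.6) = 19.976988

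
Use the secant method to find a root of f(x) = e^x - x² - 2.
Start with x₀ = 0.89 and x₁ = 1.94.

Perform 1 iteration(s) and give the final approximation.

f(x) = e^x - x² - 2
x₀ = 0.89, x₁ = 1.94

Secant formula: x_{n+1} = x_n - f(x_n)(x_n - x_{n-1})/(f(x_n) - f(x_{n-1}))

Iteration 1:
  f(0.890000) = -0.356970
  f(1.940000) = 1.195151
  x_2 = 1.940000 - 1.195151×(1.940000 - 0.890000)/(1.195151 - (-0.356970))
       = 1.131488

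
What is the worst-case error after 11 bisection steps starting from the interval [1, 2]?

Bisection error bound: |error| ≤ (b-a)/2^n
|error| ≤ (2 - 1)/2^11 = 1/2^11
|error| ≤ 0.0004882812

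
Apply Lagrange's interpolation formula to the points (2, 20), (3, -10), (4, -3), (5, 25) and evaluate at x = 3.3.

Lagrange interpolation formula:
P(x) = Σ yᵢ × Lᵢ(x)
where Lᵢ(x) = Π_{j≠i} (x - xⱼ)/(xᵢ - xⱼ)

L_0(3.3) = (3.3 - 3)/(2 - 3) × (3.3 - 4)/(2 - 4) × (3.3 - 5)/(2 - 5) = -0.059500
L_1(3.3) = (3.3 - 2)/(3 - 2) × (3.3 - 4)/(3 - 4) × (3.3 - 5)/(3 - 5) = 0.773500
L_2(3.3) = (3.3 - 2)/(4 - 2) × (3.3 - 3)/(4 - 3) × (3.3 - 5)/(4 - 5) = 0.331500
L_3(3.3) = (3.3 - 2)/(5 - 2) × (3.3 - 3)/(5 - 3) × (3.3 - 4)/(5 - 4) = -0.045500

P(3.3) = 20×L_0(3.3) + (-10)×L_1(3.3) + (-3)×L_2(3.3) + 25×L_3(3.3)
P(3.3) = -11.057000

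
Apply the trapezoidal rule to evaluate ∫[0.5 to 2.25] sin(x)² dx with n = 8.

f(x) = sin(x)²
a = 0.5, b = 2.25, n = 8
h = (b - a)/n = 0.218750

Trapezoidal rule: (h/2)[f(x₀) + 2f(x₁) + 2f(x₂) + ... + f(xₙ)]

x_0 = 0.5000, f(x_0) = 0.229849, coefficient = 1
x_1 = 0.7188, f(x_1) = 0.433549, coefficient = 2
x_2 = 0.9375, f(x_2) = 0.649767, coefficient = 2
x_3 = 1.1562, f(x_3) = 0.837773, coefficient = 2
x_4 = 1.3750, f(x_4) = 0.962151, coefficient = 2
x_5 = 1.5938, f(x_5) = 0.999473, coefficient = 2
x_6 = 1.8125, f(x_6) = 0.942708, coefficient = 2
x_7 = 2.0312, f(x_7) = 0.802549, coefficient = 2
x_8 = 2.2500, f(x_8) = 0.605398, coefficient = 1

I ≈ (0.218750/2) × 12.091187 = 1.322474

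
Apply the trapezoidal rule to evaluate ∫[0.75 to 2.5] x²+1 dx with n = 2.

f(x) = x²+1
a = 0.75, b = 2.5, n = 2
h = (b - a)/n = 0.875000

Trapezoidal rule: (h/2)[f(x₀) + 2f(x₁) + 2f(x₂) + ... + f(xₙ)]

x_0 = 0.7500, f(x_0) = 1.562500, coefficient = 1
x_1 = 1.6250, f(x_1) = 3.640625, coefficient = 2
x_2 = 2.5000, f(x_2) = 7.250000, coefficient = 1

I ≈ (0.875000/2) × 16.093750 = 7.041016
Exact value: 6.817708
Error: 0.223307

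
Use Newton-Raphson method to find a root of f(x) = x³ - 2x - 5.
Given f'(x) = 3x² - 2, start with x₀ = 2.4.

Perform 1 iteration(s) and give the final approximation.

f(x) = x³ - 2x - 5
f'(x) = 3x² - 2
x₀ = 2.4

Newton-Raphson formula: x_{n+1} = x_n - f(x_n)/f'(x_n)

Iteration 1:
  f(2.400000) = 4.024000
  f'(2.400000) = 15.280000
  x_1 = 2.400000 - 4.024000/15.280000 = 2.136649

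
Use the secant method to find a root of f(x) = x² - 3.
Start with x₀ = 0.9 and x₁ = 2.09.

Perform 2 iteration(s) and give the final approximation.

f(x) = x² - 3
x₀ = 0.9, x₁ = 2.09

Secant formula: x_{n+1} = x_n - f(x_n)(x_n - x_{n-1})/(f(x_n) - f(x_{n-1}))

Iteration 1:
  f(0.900000) = -2.190000
  f(2.090000) = 1.368100
  x_2 = 2.090000 - 1.368100×(2.090000 - 0.900000)/(1.368100 - (-2.190000))
       = 1.632441
Iteration 2:
  f(2.090000) = 1.368100
  f(1.632441) = -0.335135
  x_3 = 1.632441 - (-0.335135)×(1.632441 - 2.090000)/(-0.335135 - 1.368100)
       = 1.722472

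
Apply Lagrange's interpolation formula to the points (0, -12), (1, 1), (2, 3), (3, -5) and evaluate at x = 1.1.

Lagrange interpolation formula:
P(x) = Σ yᵢ × Lᵢ(x)
where Lᵢ(x) = Π_{j≠i} (x - xⱼ)/(xᵢ - xⱼ)

L_0(1.1) = (1.1 - 1)/(0 - 1) × (1.1 - 2)/(0 - 2) × (1.1 - 3)/(0 - 3) = -0.028500
L_1(1.1) = (1.1 - 0)/(1 - 0) × (1.1 - 2)/(1 - 2) × (1.1 - 3)/(1 - 3) = 0.940500
L_2(1.1) = (1.1 - 0)/(2 - 0) × (1.1 - 1)/(2 - 1) × (1.1 - 3)/(2 - 3) = 0.104500
L_3(1.1) = (1.1 - 0)/(3 - 0) × (1.1 - 1)/(3 - 1) × (1.1 - 2)/(3 - 2) = -0.016500

P(1.1) = (-12)×L_0(1.1) + 1×L_1(1.1) + 3×L_2(1.1) + (-5)×L_3(1.1)
P(1.1) = 1.678500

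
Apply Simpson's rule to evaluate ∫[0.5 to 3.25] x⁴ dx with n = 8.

f(x) = x⁴
a = 0.5, b = 3.25, n = 8
h = (b - a)/n = 0.343750

Simpson's rule: (h/3)[f(x₀) + 4f(x₁) + 2f(x₂) + ... + f(xₙ)]

x_0 = 0.5000, f(x_0) = 0.062500, coefficient = 1
x_1 = 0.8438, f(x_1) = 0.506822, coefficient = 4
x_2 = 1.1875, f(x_2) = 1.988541, coefficient = 2
x_3 = 1.5312, f(x_3) = 5.497743, coefficient = 4
x_4 = 1.8750, f(x_4) = 12.359619, coefficient = 2
x_5 = 2.2188, f(x_5) = 24.234468, coefficient = 4
x_6 = 2.5625, f(x_6) = 43.117691, coefficient = 2
x_7 = 2.9062, f(x_7) = 71.339799, coefficient = 4
x_8 = 3.2500, f(x_8) = 111.566406, coefficient = 1

I ≈ (0.343750/3) × 632.875931 = 72.517034
Exact value: 72.511914
Error: 0.005120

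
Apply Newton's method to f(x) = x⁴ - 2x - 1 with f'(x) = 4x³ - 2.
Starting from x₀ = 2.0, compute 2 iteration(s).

f(x) = x⁴ - 2x - 1
f'(x) = 4x³ - 2
x₀ = 2.0

Newton-Raphson formula: x_{n+1} = x_n - f(x_n)/f'(x_n)

Iteration 1:
  f(2.000000) = 11.000000
  f'(2.000000) = 30.000000
  x_1 = 2.000000 - 11.000000/30.000000 = 1.633333
Iteration 2:
  f(1.633333) = 2.850372
  f'(1.633333) = 15.429481
  x_2 = 1.633333 - 2.850372/15.429481 = 1.448598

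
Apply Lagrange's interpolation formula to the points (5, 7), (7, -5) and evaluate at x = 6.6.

Lagrange interpolation formula:
P(x) = Σ yᵢ × Lᵢ(x)
where Lᵢ(x) = Π_{j≠i} (x - xⱼ)/(xᵢ - xⱼ)

L_0(6.6) = (6.6 - 7)/(5 - 7) = 0.200000
L_1(6.6) = (6.6 - 5)/(7 - 5) = 0.800000

P(6.6) = 7×L_0(6.6) + (-5)×L_1(6.6)
P(6.6) = -2.600000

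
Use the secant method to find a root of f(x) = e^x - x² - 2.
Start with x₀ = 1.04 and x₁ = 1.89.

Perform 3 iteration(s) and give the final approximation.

f(x) = e^x - x² - 2
x₀ = 1.04, x₁ = 1.89

Secant formula: x_{n+1} = x_n - f(x_n)(x_n - x_{n-1})/(f(x_n) - f(x_{n-1}))

Iteration 1:
  f(1.040000) = -0.252383
  f(1.890000) = 1.047269
  x_2 = 1.890000 - 1.047269×(1.890000 - 1.040000)/(1.047269 - (-0.252383))
       = 1.205064
Iteration 2:
  f(1.890000) = 1.047269
  f(1.205064) = -0.115207
  x_3 = 1.205064 - (-0.115207)×(1.205064 - 1.890000)/(-0.115207 - 1.047269)
       = 1.272944
Iteration 3:
  f(1.205064) = -0.115207
  f(1.272944) = -0.049035
  x_4 = 1.272944 - (-0.049035)×(1.272944 - 1.205064)/(-0.049035 - (-0.115207))
       = 1.323245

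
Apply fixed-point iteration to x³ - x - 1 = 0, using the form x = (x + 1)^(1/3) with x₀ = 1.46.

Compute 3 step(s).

Equation: x³ - x - 1 = 0
Fixed-point form: x = (x + 1)^(1/3)
x₀ = 1.46

x_1 = g(1.460000) = 1.349931
x_2 = g(1.349931) = 1.329490
x_3 = g(1.329490) = 1.325624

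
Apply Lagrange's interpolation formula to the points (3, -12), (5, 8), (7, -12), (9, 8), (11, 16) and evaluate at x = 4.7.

Lagrange interpolation formula:
P(x) = Σ yᵢ × Lᵢ(x)
where Lᵢ(x) = Π_{j≠i} (x - xⱼ)/(xᵢ - xⱼ)

L_0(4.7) = (4.7 - 5)/(3 - 5) × (4.7 - 7)/(3 - 7) × (4.7 - 9)/(3 - 9) × (4.7 - 11)/(3 - 11) = 0.048677
L_1(4.7) = (4.7 - 3)/(5 - 3) × (4.7 - 7)/(5 - 7) × (4.7 - 9)/(5 - 9) × (4.7 - 11)/(5 - 11) = 1.103353
L_2(4.7) = (4.7 - 3)/(7 - 3) × (4.7 - 5)/(7 - 5) × (4.7 - 9)/(7 - 9) × (4.7 - 11)/(7 - 11) = -0.215873
L_3(4.7) = (4.7 - 3)/(9 - 3) × (4.7 - 5)/(9 - 5) × (4.7 - 7)/(9 - 7) × (4.7 - 11)/(9 - 11) = 0.076978
L_4(4.7) = (4.7 - 3)/(11 - 3) × (4.7 - 5)/(11 - 5) × (4.7 - 7)/(11 - 7) × (4.7 - 9)/(11 - 9) = -0.013135

P(4.7) = (-12)×L_0(4.7) + 8×L_1(4.7) + (-12)×L_2(4.7) + 8×L_3(4.7) + 16×L_4(4.7)
P(4.7) = 11.238841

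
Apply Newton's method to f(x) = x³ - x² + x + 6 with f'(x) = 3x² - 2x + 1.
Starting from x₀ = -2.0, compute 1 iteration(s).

f(x) = x³ - x² + x + 6
f'(x) = 3x² - 2x + 1
x₀ = -2.0

Newton-Raphson formula: x_{n+1} = x_n - f(x_n)/f'(x_n)

Iteration 1:
  f(-2.000000) = -8.000000
  f'(-2.000000) = 17.000000
  x_1 = -2.000000 - (-8.000000)/17.000000 = -1.529412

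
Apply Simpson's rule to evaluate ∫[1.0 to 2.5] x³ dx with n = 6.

f(x) = x³
a = 1.0, b = 2.5, n = 6
h = (b - a)/n = 0.250000

Simpson's rule: (h/3)[f(x₀) + 4f(x₁) + 2f(x₂) + ... + f(xₙ)]

x_0 = 1.0000, f(x_0) = 1.000000, coefficient = 1
x_1 = 1.2500, f(x_1) = 1.953125, coefficient = 4
x_2 = 1.5000, f(x_2) = 3.375000, coefficient = 2
x_3 = 1.7500, f(x_3) = 5.359375, coefficient = 4
x_4 = 2.0000, f(x_4) = 8.000000, coefficient = 2
x_5 = 2.2500, f(x_5) = 11.390625, coefficient = 4
x_6 = 2.5000, f(x_6) = 15.625000, coefficient = 1

I ≈ (0.250000/3) × 114.187500 = 9.515625
Exact value: 9.515625
Error: 0.000000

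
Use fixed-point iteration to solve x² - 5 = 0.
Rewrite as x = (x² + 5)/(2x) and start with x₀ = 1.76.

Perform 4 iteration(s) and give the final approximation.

Equation: x² - 5 = 0
Fixed-point form: x = (x² + 5)/(2x)
x₀ = 1.76

x_1 = g(1.760000) = 2.300455
x_2 = g(2.300455) = 2.236969
x_3 = g(2.236969) = 2.236068
x_4 = g(2.236068) = 2.236068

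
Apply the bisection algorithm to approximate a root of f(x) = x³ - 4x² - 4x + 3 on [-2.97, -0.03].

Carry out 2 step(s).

f(x) = x³ - 4x² - 4x + 3
Initial interval: [-2.97, -0.03]

Iteration 1:
  c_1 = (-2.970000 + (-0.030000))/2 = -1.500000
  f(c_1) = f(-1.500000) = -3.375000
  f(a) × f(c) ≥ 0, new interval: [-1.500000, -0.030000]
Iteration 2:
  c_2 = (-1.500000 + (-0.030000))/2 = -0.765000
  f(c_2) = f(-0.765000) = 3.271403
  f(a) × f(c) < 0, new interval: [-1.500000, -0.765000]

After 2 iteration(s), the approximation is c_2 = -0.765000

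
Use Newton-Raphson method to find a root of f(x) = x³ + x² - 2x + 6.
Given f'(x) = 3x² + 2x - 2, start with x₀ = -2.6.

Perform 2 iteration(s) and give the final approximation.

f(x) = x³ + x² - 2x + 6
f'(x) = 3x² + 2x - 2
x₀ = -2.6

Newton-Raphson formula: x_{n+1} = x_n - f(x_n)/f'(x_n)

Iteration 1:
  f(-2.600000) = 0.384000
  f'(-2.600000) = 13.080000
  x_1 = -2.600000 - 0.384000/13.080000 = -2.629358
Iteration 2:
  f(-2.629358) = -0.005886
  f'(-2.629358) = 13.481852
  x_2 = -2.629358 - (-0.005886)/13.481852 = -2.628921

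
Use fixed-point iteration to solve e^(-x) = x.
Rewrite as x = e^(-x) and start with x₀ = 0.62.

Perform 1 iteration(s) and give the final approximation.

Equation: e^(-x) = x
Fixed-point form: x = e^(-x)
x₀ = 0.62

x_1 = g(0.620000) = 0.537944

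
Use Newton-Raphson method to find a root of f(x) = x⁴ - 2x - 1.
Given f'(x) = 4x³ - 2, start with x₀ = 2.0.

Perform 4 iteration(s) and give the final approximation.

f(x) = x⁴ - 2x - 1
f'(x) = 4x³ - 2
x₀ = 2.0

Newton-Raphson formula: x_{n+1} = x_n - f(x_n)/f'(x_n)

Iteration 1:
  f(2.000000) = 11.000000
  f'(2.000000) = 30.000000
  x_1 = 2.000000 - 11.000000/30.000000 = 1.633333
Iteration 2:
  f(1.633333) = 2.850372
  f'(1.633333) = 15.429481
  x_2 = 1.633333 - 2.850372/15.429481 = 1.448598
Iteration 3:
  f(1.448598) = 0.506238
  f'(1.448598) = 10.159160
  x_3 = 1.448598 - 0.506238/10.159160 = 1.398767
Iteration 4:
  f(1.398767) = 0.030553
  f'(1.398767) = 8.947032
  x_4 = 1.398767 - 0.030553/8.947032 = 1.395352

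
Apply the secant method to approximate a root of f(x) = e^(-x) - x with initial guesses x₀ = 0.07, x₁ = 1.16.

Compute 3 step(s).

f(x) = e^(-x) - x
x₀ = 0.07, x₁ = 1.16

Secant formula: x_{n+1} = x_n - f(x_n)(x_n - x_{n-1})/(f(x_n) - f(x_{n-1}))

Iteration 1:
  f(0.070000) = 0.862394
  f(1.160000) = -0.846514
  x_2 = 1.160000 - (-0.846514)×(1.160000 - 0.070000)/(-0.846514 - 0.862394)
       = 0.620064
Iteration 2:
  f(1.160000) = -0.846514
  f(0.620064) = -0.082155
  x_3 = 0.620064 - (-0.082155)×(0.620064 - 1.160000)/(-0.082155 - (-0.846514))
       = 0.562031
Iteration 3:
  f(0.620064) = -0.082155
  f(0.562031) = 0.008019
  x_4 = 0.562031 - 0.008019×(0.562031 - 0.620064)/(0.008019 - (-0.082155))
       = 0.567192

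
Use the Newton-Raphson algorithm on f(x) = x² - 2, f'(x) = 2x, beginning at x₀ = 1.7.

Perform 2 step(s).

f(x) = x² - 2
f'(x) = 2x
x₀ = 1.7

Newton-Raphson formula: x_{n+1} = x_n - f(x_n)/f'(x_n)

Iteration 1:
  f(1.700000) = 0.890000
  f'(1.700000) = 3.400000
  x_1 = 1.700000 - 0.890000/3.400000 = 1.438235
Iteration 2:
  f(1.438235) = 0.068521
  f'(1.438235) = 2.876471
  x_2 = 1.438235 - 0.068521/2.876471 = 1.414414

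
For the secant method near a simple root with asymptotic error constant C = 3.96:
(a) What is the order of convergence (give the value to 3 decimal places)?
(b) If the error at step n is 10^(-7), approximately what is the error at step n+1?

(a) Secant method has superlinear convergence with order φ = (1+√5)/2 ≈ 1.618.
    This means |e_{n+1}| ≈ C|e_n|^1.618.

(b) With |e_n| = 10^(-7) and C = 3.96:
    |e_{n+1}| ≈ 3.96 × (10^(-7))^1.618 = 3.96 × 10^(-11.33)

(a) ≈ 1.618 (golden ratio); (b) |e_{n+1}| ≈ 1.868e-11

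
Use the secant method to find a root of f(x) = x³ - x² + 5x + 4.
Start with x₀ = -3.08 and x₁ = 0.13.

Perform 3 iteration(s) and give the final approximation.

f(x) = x³ - x² + 5x + 4
x₀ = -3.08, x₁ = 0.13

Secant formula: x_{n+1} = x_n - f(x_n)(x_n - x_{n-1})/(f(x_n) - f(x_{n-1}))

Iteration 1:
  f(-3.080000) = -50.104512
  f(0.130000) = 4.635297
  x_2 = 0.130000 - 4.635297×(0.130000 - (-3.080000))/(4.635297 - (-50.104512))
       = -0.141819
Iteration 2:
  f(0.130000) = 4.635297
  f(-0.141819) = 3.267942
  x_3 = -0.141819 - 3.267942×(-0.141819 - 0.130000)/(3.267942 - 4.635297)
       = -0.791458
Iteration 3:
  f(-0.141819) = 3.267942
  f(-0.791458) = -1.079469
  x_4 = -0.791458 - (-1.079469)×(-0.791458 - (-0.141819))/(-1.079469 - 3.267942)
       = -0.630151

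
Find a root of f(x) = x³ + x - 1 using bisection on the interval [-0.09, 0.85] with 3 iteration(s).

f(x) = x³ + x - 1
Initial interval: [-0.09, 0.85]

Iteration 1:
  c_1 = (-0.090000 + 0.850000)/2 = 0.380000
  f(c_1) = f(0.380000) = -0.565128
  f(a) × f(c) ≥ 0, new interval: [0.380000, 0.850000]
Iteration 2:
  c_2 = (0.380000 + 0.850000)/2 = 0.615000
  f(c_2) = f(0.615000) = -0.152392
  f(a) × f(c) ≥ 0, new interval: [0.615000, 0.850000]
Iteration 3:
  c_3 = (0.615000 + 0.850000)/2 = 0.732500
  f(c_3) = f(0.732500) = 0.125527
  f(a) × f(c) < 0, new interval: [0.615000, 0.732500]

After 3 iteration(s), the approximation is c_3 = 0.732500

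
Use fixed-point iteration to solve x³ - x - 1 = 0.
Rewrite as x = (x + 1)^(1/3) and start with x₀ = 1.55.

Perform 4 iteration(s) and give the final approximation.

Equation: x³ - x - 1 = 0
Fixed-point form: x = (x + 1)^(1/3)
x₀ = 1.55

x_1 = g(1.550000) = 1.366197
x_2 = g(1.366197) = 1.332550
x_3 = g(1.332550) = 1.326204
x_4 = g(1.326204) = 1.325000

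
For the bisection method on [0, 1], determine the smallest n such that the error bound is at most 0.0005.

We need (b-a)/2^n ≤ 0.0005
(1 - 0)/2^n ≤ 0.0005
1/2^n ≤ 0.0005
2^n ≥ 2000
n ≥ log₂(2000) = 10.97
n ≥ 11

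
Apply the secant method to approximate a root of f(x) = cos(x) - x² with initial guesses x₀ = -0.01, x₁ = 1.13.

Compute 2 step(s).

f(x) = cos(x) - x²
x₀ = -0.01, x₁ = 1.13

Secant formula: x_{n+1} = x_n - f(x_n)(x_n - x_{n-1})/(f(x_n) - f(x_{n-1}))

Iteration 1:
  f(-0.010000) = 0.999850
  f(1.130000) = -0.850240
  x_2 = 1.130000 - (-0.850240)×(1.130000 - (-0.010000))/(-0.850240 - 0.999850)
       = 0.606094
Iteration 2:
  f(1.130000) = -0.850240
  f(0.606094) = 0.454530
  x_3 = 0.606094 - 0.454530×(0.606094 - 1.130000)/(0.454530 - (-0.850240))
       = 0.788602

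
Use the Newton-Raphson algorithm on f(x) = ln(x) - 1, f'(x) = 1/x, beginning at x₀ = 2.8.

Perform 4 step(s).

f(x) = ln(x) - 1
f'(x) = 1/x
x₀ = 2.8

Newton-Raphson formula: x_{n+1} = x_n - f(x_n)/f'(x_n)

Iteration 1:
  f(2.800000) = 0.029619
  f'(2.800000) = 0.357143
  x_1 = 2.800000 - 0.029619/0.357143 = 2.717066
Iteration 2:
  f(2.717066) = -0.000448
  f'(2.717066) = 0.368044
  x_2 = 2.717066 - (-0.000448)/0.368044 = 2.718282
Iteration 3:
  f(2.718282) = 0.000000
  f'(2.718282) = 0.367879
  x_3 = 2.718282 - 0.000000/0.367879 = 2.718282
Iteration 4:
  f(2.718282) = 0.000000
  f'(2.718282) = 0.367879
  x_4 = 2.718282 - 0.000000/0.367879 = 2.718282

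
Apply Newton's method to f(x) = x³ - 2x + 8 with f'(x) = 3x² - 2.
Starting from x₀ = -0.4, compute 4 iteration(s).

f(x) = x³ - 2x + 8
f'(x) = 3x² - 2
x₀ = -0.4

Newton-Raphson formula: x_{n+1} = x_n - f(x_n)/f'(x_n)

Iteration 1:
  f(-0.400000) = 8.736000
  f'(-0.400000) = -1.520000
  x_1 = -0.400000 - 8.736000/(-1.520000) = 5.347368
Iteration 2:
  f(5.347368) = 150.209782
  f'(5.347368) = 83.783047
  x_2 = 5.347368 - 150.209782/83.783047 = 3.554526
Iteration 3:
  f(3.554526) = 45.801166
  f'(3.554526) = 35.903970
  x_3 = 3.554526 - 45.801166/35.903970 = 2.278869
Iteration 4:
  f(2.278869) = 15.276982
  f'(2.278869) = 13.579729
  x_4 = 2.278869 - 15.276982/13.579729 = 1.153885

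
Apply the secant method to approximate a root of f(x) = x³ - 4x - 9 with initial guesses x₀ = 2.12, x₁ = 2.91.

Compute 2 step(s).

f(x) = x³ - 4x - 9
x₀ = 2.12, x₁ = 2.91

Secant formula: x_{n+1} = x_n - f(x_n)(x_n - x_{n-1})/(f(x_n) - f(x_{n-1}))

Iteration 1:
  f(2.120000) = -7.951872
  f(2.910000) = 4.002171
  x_2 = 2.910000 - 4.002171×(2.910000 - 2.120000)/(4.002171 - (-7.951872))
       = 2.645511
Iteration 2:
  f(2.910000) = 4.002171
  f(2.645511) = -1.066834
  x_3 = 2.645511 - (-1.066834)×(2.645511 - 2.910000)/(-1.066834 - 4.002171)
       = 2.701176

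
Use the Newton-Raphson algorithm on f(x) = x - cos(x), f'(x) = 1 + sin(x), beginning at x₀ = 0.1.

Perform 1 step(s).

f(x) = x - cos(x)
f'(x) = 1 + sin(x)
x₀ = 0.1

Newton-Raphson formula: x_{n+1} = x_n - f(x_n)/f'(x_n)

Iteration 1:
  f(0.100000) = -0.895004
  f'(0.100000) = 1.099833
  x_1 = 0.100000 - (-0.895004)/1.099833 = 0.913763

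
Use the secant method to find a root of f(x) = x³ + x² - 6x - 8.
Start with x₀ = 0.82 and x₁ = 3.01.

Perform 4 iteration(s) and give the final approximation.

f(x) = x³ + x² - 6x - 8
x₀ = 0.82, x₁ = 3.01

Secant formula: x_{n+1} = x_n - f(x_n)(x_n - x_{n-1})/(f(x_n) - f(x_{n-1}))

Iteration 1:
  f(0.820000) = -11.696232
  f(3.010000) = 10.271001
  x_2 = 3.010000 - 10.271001×(3.010000 - 0.820000)/(10.271001 - (-11.696232))
       = 1.986043
Iteration 2:
  f(3.010000) = 10.271001
  f(1.986043) = -8.138205
  x_3 = 1.986043 - (-8.138205)×(1.986043 - 3.010000)/(-8.138205 - 10.271001)
       = 2.438707
Iteration 3:
  f(1.986043) = -8.138205
  f(2.438707) = -2.181256
  x_4 = 2.438707 - (-2.181256)×(2.438707 - 1.986043)/(-2.181256 - (-8.138205))
       = 2.604458
Iteration 4:
  f(2.438707) = -2.181256
  f(2.604458) = 0.823020
  x_5 = 2.604458 - 0.823020×(2.604458 - 2.438707)/(0.823020 - (-2.181256))
       = 2.559051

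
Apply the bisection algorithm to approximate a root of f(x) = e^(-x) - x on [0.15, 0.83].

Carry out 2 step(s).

f(x) = e^(-x) - x
Initial interval: [0.15, 0.83]

Iteration 1:
  c_1 = (0.150000 + 0.830000)/2 = 0.490000
  f(c_1) = f(0.490000) = 0.122626
  f(a) × f(c) ≥ 0, new interval: [0.490000, 0.830000]
Iteration 2:
  c_2 = (0.490000 + 0.830000)/2 = 0.660000
  f(c_2) = f(0.660000) = -0.143149
  f(a) × f(c) < 0, new interval: [0.490000, 0.660000]

After 2 iteration(s), the approximation is c_2 = 0.660000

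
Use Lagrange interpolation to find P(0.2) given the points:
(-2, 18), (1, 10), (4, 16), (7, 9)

Lagrange interpolation formula:
P(x) = Σ yᵢ × Lᵢ(x)
where Lᵢ(x) = Π_{j≠i} (x - xⱼ)/(xᵢ - xⱼ)

L_0(0.2) = (0.2 - 1)/(-2 - 1) × (0.2 - 4)/(-2 - 4) × (0.2 - 7)/(-2 - 7) = 0.127605
L_1(0.2) = (0.2 - (-2))/(1 - (-2)) × (0.2 - 4)/(1 - 4) × (0.2 - 7)/(1 - 7) = 1.052741
L_2(0.2) = (0.2 - (-2))/(4 - (-2)) × (0.2 - 1)/(4 - 1) × (0.2 - 7)/(4 - 7) = -0.221630
L_3(0.2) = (0.2 - (-2))/(7 - (-2)) × (0.2 - 1)/(7 - 1) × (0.2 - 4)/(7 - 4) = 0.041284

P(0.2) = 18×L_0(0.2) + 10×L_1(0.2) + 16×L_2(0.2) + 9×L_3(0.2)
P(0.2) = 9.649778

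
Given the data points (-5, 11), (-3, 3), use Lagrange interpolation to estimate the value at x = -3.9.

Lagrange interpolation formula:
P(x) = Σ yᵢ × Lᵢ(x)
where Lᵢ(x) = Π_{j≠i} (x - xⱼ)/(xᵢ - xⱼ)

L_0(-3.9) = (-3.9 - (-3))/(-5 - (-3)) = 0.450000
L_1(-3.9) = (-3.9 - (-5))/(-3 - (-5)) = 0.550000

P(-3.9) = 11×L_0(-3.9) + 3×L_1(-3.9)
P(-3.9) = 6.600000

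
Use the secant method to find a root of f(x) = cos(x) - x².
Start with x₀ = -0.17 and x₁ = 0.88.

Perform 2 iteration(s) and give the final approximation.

f(x) = cos(x) - x²
x₀ = -0.17, x₁ = 0.88

Secant formula: x_{n+1} = x_n - f(x_n)(x_n - x_{n-1})/(f(x_n) - f(x_{n-1}))

Iteration 1:
  f(-0.170000) = 0.956685
  f(0.880000) = -0.137249
  x_2 = 0.880000 - (-0.137249)×(0.880000 - (-0.170000))/(-0.137249 - 0.956685)
       = 0.748263
Iteration 2:
  f(0.880000) = -0.137249
  f(0.748263) = 0.172974
  x_3 = 0.748263 - 0.172974×(0.748263 - 0.880000)/(0.172974 - (-0.137249))
       = 0.821717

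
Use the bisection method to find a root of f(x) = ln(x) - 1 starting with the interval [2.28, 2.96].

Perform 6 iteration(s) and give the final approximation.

f(x) = ln(x) - 1
Initial interval: [2.28, 2.96]

Iteration 1:
  c_1 = (2.280000 + 2.960000)/2 = 2.620000
  f(c_1) = f(2.620000) = -0.036826
  f(a) × f(c) ≥ 0, new interval: [2.620000, 2.960000]
Iteration 2:
  c_2 = (2.620000 + 2.960000)/2 = 2.790000
  f(c_2) = f(2.790000) = 0.026042
  f(a) × f(c) < 0, new interval: [2.620000, 2.790000]
Iteration 3:
  c_3 = (2.620000 + 2.790000)/2 = 2.705000
  f(c_3) = f(2.705000) = -0.004898
  f(a) × f(c) ≥ 0, new interval: [2.705000, 2.790000]
Iteration 4:
  c_4 = (2.705000 + 2.790000)/2 = 2.747500
  f(c_4) = f(2.747500) = 0.010691
  f(a) × f(c) < 0, new interval: [2.705000, 2.747500]
Iteration 5:
  c_5 = (2.705000 + 2.747500)/2 = 2.726250
  f(c_5) = f(2.726250) = 0.002927
  f(a) × f(c) < 0, new interval: [2.705000, 2.726250]
Iteration 6:
  c_6 = (2.705000 + 2.726250)/2 = 2.715625
  f(c_6) = f(2.715625) = -0.000978
  f(a) × f(c) ≥ 0, new interval: [2.715625, 2.726250]

After 6 iteration(s), the approximation is c_6 = 2.715625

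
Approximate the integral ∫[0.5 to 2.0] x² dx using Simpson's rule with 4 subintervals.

f(x) = x²
a = 0.5, b = 2.0, n = 4
h = (b - a)/n = 0.375000

Simpson's rule: (h/3)[f(x₀) + 4f(x₁) + 2f(x₂) + ... + f(xₙ)]

x_0 = 0.5000, f(x_0) = 0.250000, coefficient = 1
x_1 = 0.8750, f(x_1) = 0.765625, coefficient = 4
x_2 = 1.2500, f(x_2) = 1.562500, coefficient = 2
x_3 = 1.6250, f(x_3) = 2.640625, coefficient = 4
x_4 = 2.0000, f(x_4) = 4.000000, coefficient = 1

I ≈ (0.375000/3) × 21.000000 = 2.625000
Exact value: 2.625000
Error: 0.000000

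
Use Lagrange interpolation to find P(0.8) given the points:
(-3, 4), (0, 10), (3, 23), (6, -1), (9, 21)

Lagrange interpolation formula:
P(x) = Σ yᵢ × Lᵢ(x)
where Lᵢ(x) = Π_{j≠i} (x - xⱼ)/(xᵢ - xⱼ)

L_0(0.8) = (0.8 - 0)/(-3 - 0) × (0.8 - 3)/(-3 - 3) × (0.8 - 6)/(-3 - 6) × (0.8 - 9)/(-3 - 9) = -0.038604
L_1(0.8) = (0.8 - (-3))/(0 - (-3)) × (0.8 - 3)/(0 - 3) × (0.8 - 6)/(0 - 6) × (0.8 - 9)/(0 - 9) = 0.733478
L_2(0.8) = (0.8 - (-3))/(3 - (-3)) × (0.8 - 0)/(3 - 0) × (0.8 - 6)/(3 - 6) × (0.8 - 9)/(3 - 9) = 0.400079
L_3(0.8) = (0.8 - (-3))/(6 - (-3)) × (0.8 - 0)/(6 - 0) × (0.8 - 3)/(6 - 3) × (0.8 - 9)/(6 - 9) = -0.112843
L_4(0.8) = (0.8 - (-3))/(9 - (-3)) × (0.8 - 0)/(9 - 0) × (0.8 - 3)/(9 - 3) × (0.8 - 6)/(9 - 6) = 0.017890

P(0.8) = 4×L_0(0.8) + 10×L_1(0.8) + 23×L_2(0.8) + (-1)×L_3(0.8) + 21×L_4(0.8)
P(0.8) = 16.870709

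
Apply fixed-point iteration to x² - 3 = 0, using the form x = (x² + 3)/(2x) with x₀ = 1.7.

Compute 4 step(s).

Equation: x² - 3 = 0
Fixed-point form: x = (x² + 3)/(2x)
x₀ = 1.7

x_1 = g(1.700000) = 1.732353
x_2 = g(1.732353) = 1.732051
x_3 = g(1.732051) = 1.732051
x_4 = g(1.732051) = 1.732051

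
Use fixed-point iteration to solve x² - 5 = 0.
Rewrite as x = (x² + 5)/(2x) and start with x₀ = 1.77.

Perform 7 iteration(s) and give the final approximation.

Equation: x² - 5 = 0
Fixed-point form: x = (x² + 5)/(2x)
x₀ = 1.77

x_1 = g(1.770000) = 2.297429
x_2 = g(2.297429) = 2.236887
x_3 = g(2.236887) = 2.236068
x_4 = g(2.236068) = 2.236068
x_5 = g(2.236068) = 2.236068
x_6 = g(2.236068) = 2.236068
x_7 = g(2.236068) = 2.236068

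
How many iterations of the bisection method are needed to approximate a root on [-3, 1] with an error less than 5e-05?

We need (b-a)/2^n ≤ 5e-05
(1 - (-3))/2^n ≤ 5e-05
4/2^n ≤ 5e-05
2^n ≥ 80000
n ≥ log₂(80000) = 16.29
n ≥ 17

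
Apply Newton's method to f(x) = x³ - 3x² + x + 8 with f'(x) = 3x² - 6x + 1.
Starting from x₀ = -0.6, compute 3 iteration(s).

f(x) = x³ - 3x² + x + 8
f'(x) = 3x² - 6x + 1
x₀ = -0.6

Newton-Raphson formula: x_{n+1} = x_n - f(x_n)/f'(x_n)

Iteration 1:
  f(-0.600000) = 6.104000
  f'(-0.600000) = 5.680000
  x_1 = -0.600000 - 6.104000/5.680000 = -1.674648
Iteration 2:
  f(-1.674648) = -6.784443
  f'(-1.674648) = 19.461224
  x_2 = -1.674648 - (-6.784443)/19.461224 = -1.326034
Iteration 3:
  f(-1.326034) = -0.932793
  f'(-1.326034) = 14.231309
  x_3 = -1.326034 - (-0.932793)/14.231309 = -1.260489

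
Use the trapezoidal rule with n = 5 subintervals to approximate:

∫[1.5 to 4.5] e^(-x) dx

f(x) = e^(-x)
a = 1.5, b = 4.5, n = 5
h = (b - a)/n = 0.600000

Trapezoidal rule: (h/2)[f(x₀) + 2f(x₁) + 2f(x₂) + ... + f(xₙ)]

x_0 = 1.5000, f(x_0) = 0.223130, coefficient = 1
x_1 = 2.1000, f(x_1) = 0.122456, coefficient = 2
x_2 = 2.7000, f(x_2) = 0.067206, coefficient = 2
x_3 = 3.3000, f(x_3) = 0.036883, coefficient = 2
x_4 = 3.9000, f(x_4) = 0.020242, coefficient = 2
x_5 = 4.5000, f(x_5) = 0.011109, coefficient = 1

I ≈ (0.600000/2) × 0.727813 = 0.218344
Exact value: 0.212021
Error: 0.006323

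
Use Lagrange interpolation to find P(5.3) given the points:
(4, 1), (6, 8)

Lagrange interpolation formula:
P(x) = Σ yᵢ × Lᵢ(x)
where Lᵢ(x) = Π_{j≠i} (x - xⱼ)/(xᵢ - xⱼ)

L_0(5.3) = (5.3 - 6)/(4 - 6) = 0.350000
L_1(5.3) = (5.3 - 4)/(6 - 4) = 0.650000

P(5.3) = 1×L_0(5.3) + 8×L_1(5.3)
P(5.3) = 5.550000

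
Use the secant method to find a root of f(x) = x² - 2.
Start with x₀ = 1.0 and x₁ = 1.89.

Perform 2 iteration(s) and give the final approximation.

f(x) = x² - 2
x₀ = 1.0, x₁ = 1.89

Secant formula: x_{n+1} = x_n - f(x_n)(x_n - x_{n-1})/(f(x_n) - f(x_{n-1}))

Iteration 1:
  f(1.000000) = -1.000000
  f(1.890000) = 1.572100
  x_2 = 1.890000 - 1.572100×(1.890000 - 1.000000)/(1.572100 - (-1.000000))
       = 1.346021
Iteration 2:
  f(1.890000) = 1.572100
  f(1.346021) = -0.188228
  x_3 = 1.346021 - (-0.188228)×(1.346021 - 1.890000)/(-0.188228 - 1.572100)
       = 1.404187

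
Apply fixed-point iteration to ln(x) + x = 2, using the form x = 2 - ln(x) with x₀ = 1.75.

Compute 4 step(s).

Equation: ln(x) + x = 2
Fixed-point form: x = 2 - ln(x)
x₀ = 1.75

x_1 = g(1.750000) = 1.440384
x_2 = g(1.440384) = 1.635090
x_3 = g(1.635090) = 1.508302
x_4 = g(1.508302) = 1.589015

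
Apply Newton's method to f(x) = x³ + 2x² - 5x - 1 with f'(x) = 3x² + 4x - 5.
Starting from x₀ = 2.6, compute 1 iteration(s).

f(x) = x³ + 2x² - 5x - 1
f'(x) = 3x² + 4x - 5
x₀ = 2.6

Newton-Raphson formula: x_{n+1} = x_n - f(x_n)/f'(x_n)

Iteration 1:
  f(2.600000) = 17.096000
  f'(2.600000) = 25.680000
  x_1 = 2.600000 - 17.096000/25.680000 = 1.934268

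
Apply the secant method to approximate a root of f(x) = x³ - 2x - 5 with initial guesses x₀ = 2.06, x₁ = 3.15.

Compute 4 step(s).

f(x) = x³ - 2x - 5
x₀ = 2.06, x₁ = 3.15

Secant formula: x_{n+1} = x_n - f(x_n)(x_n - x_{n-1})/(f(x_n) - f(x_{n-1}))

Iteration 1:
  f(2.060000) = -0.378184
  f(3.150000) = 19.955875
  x_2 = 3.150000 - 19.955875×(3.150000 - 2.060000)/(19.955875 - (-0.378184))
       = 2.080272
Iteration 2:
  f(3.150000) = 19.955875
  f(2.080272) = -0.158097
  x_3 = 2.080272 - (-0.158097)×(2.080272 - 3.150000)/(-0.158097 - 19.955875)
       = 2.088681
Iteration 3:
  f(2.080272) = -0.158097
  f(2.088681) = -0.065312
  x_4 = 2.088681 - (-0.065312)×(2.088681 - 2.080272)/(-0.065312 - (-0.158097))
       = 2.094599
Iteration 4:
  f(2.088681) = -0.065312
  f(2.094599) = 0.000531
  x_5 = 2.094599 - 0.000531×(2.094599 - 2.088681)/(0.000531 - (-0.065312))
       = 2.094551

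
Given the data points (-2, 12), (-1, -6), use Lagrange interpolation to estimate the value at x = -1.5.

Lagrange interpolation formula:
P(x) = Σ yᵢ × Lᵢ(x)
where Lᵢ(x) = Π_{j≠i} (x - xⱼ)/(xᵢ - xⱼ)

L_0(-1.5) = (-1.5 - (-1))/(-2 - (-1)) = 0.500000
L_1(-1.5) = (-1.5 - (-2))/(-1 - (-2)) = 0.500000

P(-1.5) = 12×L_0(-1.5) + (-6)×L_1(-1.5)
P(-1.5) = 3.000000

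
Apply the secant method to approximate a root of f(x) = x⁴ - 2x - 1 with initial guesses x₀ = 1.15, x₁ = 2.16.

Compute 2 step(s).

f(x) = x⁴ - 2x - 1
x₀ = 1.15, x₁ = 2.16

Secant formula: x_{n+1} = x_n - f(x_n)(x_n - x_{n-1})/(f(x_n) - f(x_{n-1}))

Iteration 1:
  f(1.150000) = -1.550994
  f(2.160000) = 16.447823
  x_2 = 2.160000 - 16.447823×(2.160000 - 1.150000)/(16.447823 - (-1.550994))
       = 1.237034
Iteration 2:
  f(2.160000) = 16.447823
  f(1.237034) = -1.132395
  x_3 = 1.237034 - (-1.132395)×(1.237034 - 2.160000)/(-1.132395 - 16.447823)
       = 1.296485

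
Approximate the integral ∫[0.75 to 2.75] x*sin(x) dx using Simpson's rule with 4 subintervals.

f(x) = x*sin(x)
a = 0.75, b = 2.75, n = 4
h = (b - a)/n = 0.500000

Simpson's rule: (h/3)[f(x₀) + 4f(x₁) + 2f(x₂) + ... + f(xₙ)]

x_0 = 0.7500, f(x_0) = 0.511229, coefficient = 1
x_1 = 1.2500, f(x_1) = 1.186231, coefficient = 4
x_2 = 1.7500, f(x_2) = 1.721975, coefficient = 2
x_3 = 2.2500, f(x_3) = 1.750665, coefficient = 4
x_4 = 2.7500, f(x_4) = 1.049568, coefficient = 1

I ≈ (0.500000/3) × 16.752329 = 2.792055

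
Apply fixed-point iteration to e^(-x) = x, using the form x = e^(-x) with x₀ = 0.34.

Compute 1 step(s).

Equation: e^(-x) = x
Fixed-point form: x = e^(-x)
x₀ = 0.34

x_1 = g(0.340000) = 0.711770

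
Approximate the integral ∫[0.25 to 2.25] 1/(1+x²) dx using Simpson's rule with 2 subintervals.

f(x) = 1/(1+x²)
a = 0.25, b = 2.25, n = 2
h = (b - a)/n = 1.000000

Simpson's rule: (h/3)[f(x₀) + 4f(x₁) + 2f(x₂) + ... + f(xₙ)]

x_0 = 0.2500, f(x_0) = 0.941176, coefficient = 1
x_1 = 1.2500, f(x_1) = 0.390244, coefficient = 4
x_2 = 2.2500, f(x_2) = 0.164948, coefficient = 1

I ≈ (1.000000/3) × 2.667101 = 0.889034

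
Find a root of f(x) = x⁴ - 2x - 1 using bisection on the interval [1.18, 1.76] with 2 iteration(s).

f(x) = x⁴ - 2x - 1
Initial interval: [1.18, 1.76]

Iteration 1:
  c_1 = (1.180000 + 1.760000)/2 = 1.470000
  f(c_1) = f(1.470000) = 0.729489
  f(a) × f(c) < 0, new interval: [1.180000, 1.470000]
Iteration 2:
  c_2 = (1.180000 + 1.470000)/2 = 1.325000
  f(c_2) = f(1.325000) = -0.567781
  f(a) × f(c) ≥ 0, new interval: [1.325000, 1.470000]

After 2 iteration(s), the approximation is c_2 = 1.325000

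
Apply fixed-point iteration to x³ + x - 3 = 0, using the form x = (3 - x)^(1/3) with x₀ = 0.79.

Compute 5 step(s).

Equation: x³ + x - 3 = 0
Fixed-point form: x = (3 - x)^(1/3)
x₀ = 0.79

x_1 = g(0.790000) = 1.302559
x_2 = g(1.302559) = 1.192884
x_3 = g(1.192884) = 1.218041
x_4 = g(1.218041) = 1.212363
x_5 = g(1.212363) = 1.213649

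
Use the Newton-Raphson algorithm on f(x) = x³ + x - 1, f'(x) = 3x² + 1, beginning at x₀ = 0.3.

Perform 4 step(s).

f(x) = x³ + x - 1
f'(x) = 3x² + 1
x₀ = 0.3

Newton-Raphson formula: x_{n+1} = x_n - f(x_n)/f'(x_n)

Iteration 1:
  f(0.300000) = -0.673000
  f'(0.300000) = 1.270000
  x_1 = 0.300000 - (-0.673000)/1.270000 = 0.829921
Iteration 2:
  f(0.829921) = 0.401546
  f'(0.829921) = 3.066308
  x_2 = 0.829921 - 0.401546/3.066308 = 0.698967
Iteration 3:
  f(0.698967) = 0.040451
  f'(0.698967) = 2.465665
  x_3 = 0.698967 - 0.040451/2.465665 = 0.682561
Iteration 4:
  f(0.682561) = 0.000560
  f'(0.682561) = 2.397670
  x_4 = 0.682561 - 0.000560/2.397670 = 0.682328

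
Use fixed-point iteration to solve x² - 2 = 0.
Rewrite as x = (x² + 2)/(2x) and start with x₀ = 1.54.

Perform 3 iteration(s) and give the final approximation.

Equation: x² - 2 = 0
Fixed-point form: x = (x² + 2)/(2x)
x₀ = 1.54

x_1 = g(1.540000) = 1.419351
x_2 = g(1.419351) = 1.414223
x_3 = g(1.414223) = 1.414214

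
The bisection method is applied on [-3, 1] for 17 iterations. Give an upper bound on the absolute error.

Bisection error bound: |error| ≤ (b-a)/2^n
|error| ≤ (1 - (-3))/2^17 = 4/2^17
|error| ≤ 0.0000305176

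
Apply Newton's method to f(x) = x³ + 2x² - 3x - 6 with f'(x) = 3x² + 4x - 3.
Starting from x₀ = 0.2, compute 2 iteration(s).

f(x) = x³ + 2x² - 3x - 6
f'(x) = 3x² + 4x - 3
x₀ = 0.2

Newton-Raphson formula: x_{n+1} = x_n - f(x_n)/f'(x_n)

Iteration 1:
  f(0.200000) = -6.512000
  f'(0.200000) = -2.080000
  x_1 = 0.200000 - (-6.512000)/(-2.080000) = -2.930769
Iteration 2:
  f(-2.930769) = -5.202449
  f'(-2.930769) = 11.045148
  x_2 = -2.930769 - (-5.202449)/11.045148 = -2.459753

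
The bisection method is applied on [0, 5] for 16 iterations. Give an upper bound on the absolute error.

Bisection error bound: |error| ≤ (b-a)/2^n
|error| ≤ (5 - 0)/2^16 = 5/2^16
|error| ≤ 0.0000762939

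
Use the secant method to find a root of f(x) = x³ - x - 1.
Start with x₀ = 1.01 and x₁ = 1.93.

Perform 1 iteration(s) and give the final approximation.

f(x) = x³ - x - 1
x₀ = 1.01, x₁ = 1.93

Secant formula: x_{n+1} = x_n - f(x_n)(x_n - x_{n-1})/(f(x_n) - f(x_{n-1}))

Iteration 1:
  f(1.010000) = -0.979699
  f(1.930000) = 4.259057
  x_2 = 1.930000 - 4.259057×(1.930000 - 1.010000)/(4.259057 - (-0.979699))
       = 1.182049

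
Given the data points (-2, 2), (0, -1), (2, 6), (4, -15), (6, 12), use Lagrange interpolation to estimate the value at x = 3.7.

Lagrange interpolation formula:
P(x) = Σ yᵢ × Lᵢ(x)
where Lᵢ(x) = Π_{j≠i} (x - xⱼ)/(xᵢ - xⱼ)

L_0(3.7) = (3.7 - 0)/(-2 - 0) × (3.7 - 2)/(-2 - 2) × (3.7 - 4)/(-2 - 4) × (3.7 - 6)/(-2 - 6) = 0.011302
L_1(3.7) = (3.7 - (-2))/(0 - (-2)) × (3.7 - 2)/(0 - 2) × (3.7 - 4)/(0 - 4) × (3.7 - 6)/(0 - 6) = -0.069647
L_2(3.7) = (3.7 - (-2))/(2 - (-2)) × (3.7 - 0)/(2 - 0) × (3.7 - 4)/(2 - 4) × (3.7 - 6)/(2 - 6) = 0.227377
L_3(3.7) = (3.7 - (-2))/(4 - (-2)) × (3.7 - 0)/(4 - 0) × (3.7 - 2)/(4 - 2) × (3.7 - 6)/(4 - 6) = 0.858978
L_4(3.7) = (3.7 - (-2))/(6 - (-2)) × (3.7 - 0)/(6 - 0) × (3.7 - 2)/(6 - 2) × (3.7 - 4)/(6 - 4) = -0.028010

P(3.7) = 2×L_0(3.7) + (-1)×L_1(3.7) + 6×L_2(3.7) + (-15)×L_3(3.7) + 12×L_4(3.7)
P(3.7) = -11.764283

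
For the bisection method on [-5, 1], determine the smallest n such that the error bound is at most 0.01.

We need (b-a)/2^n ≤ 0.01
(1 - (-5))/2^n ≤ 0.01
6/2^n ≤ 0.01
2^n ≥ 600
n ≥ log₂(600) = 9.23
n ≥ 10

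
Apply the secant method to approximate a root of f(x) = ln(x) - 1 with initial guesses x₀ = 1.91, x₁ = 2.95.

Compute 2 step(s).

f(x) = ln(x) - 1
x₀ = 1.91, x₁ = 2.95

Secant formula: x_{n+1} = x_n - f(x_n)(x_n - x_{n-1})/(f(x_n) - f(x_{n-1}))

Iteration 1:
  f(1.910000) = -0.352897
  f(2.950000) = 0.081805
  x_2 = 2.950000 - 0.081805×(2.950000 - 1.910000)/(0.081805 - (-0.352897))
       = 2.754286
Iteration 2:
  f(2.950000) = 0.081805
  f(2.754286) = 0.013158
  x_3 = 2.754286 - 0.013158×(2.754286 - 2.950000)/(0.013158 - 0.081805)
       = 2.716772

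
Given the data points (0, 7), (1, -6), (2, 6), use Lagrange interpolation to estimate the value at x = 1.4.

Lagrange interpolation formula:
P(x) = Σ yᵢ × Lᵢ(x)
where Lᵢ(x) = Π_{j≠i} (x - xⱼ)/(xᵢ - xⱼ)

L_0(1.4) = (1.4 - 1)/(0 - 1) × (1.4 - 2)/(0 - 2) = -0.120000
L_1(1.4) = (1.4 - 0)/(1 - 0) × (1.4 - 2)/(1 - 2) = 0.840000
L_2(1.4) = (1.4 - 0)/(2 - 0) × (1.4 - 1)/(2 - 1) = 0.280000

P(1.4) = 7×L_0(1.4) + (-6)×L_1(1.4) + 6×L_2(1.4)
P(1.4) = -4.200000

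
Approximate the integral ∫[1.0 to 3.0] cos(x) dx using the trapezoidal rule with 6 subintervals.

f(x) = cos(x)
a = 1.0, b = 3.0, n = 6
h = (b - a)/n = 0.333333

Trapezoidal rule: (h/2)[f(x₀) + 2f(x₁) + 2f(x₂) + ... + f(xₙ)]

x_0 = 1.0000, f(x_0) = 0.540302, coefficient = 1
x_1 = 1.3333, f(x_1) = 0.235238, coefficient = 2
x_2 = 1.6667, f(x_2) = -0.095724, coefficient = 2
x_3 = 2.0000, f(x_3) = -0.416147, coefficient = 2
x_4 = 2.3333, f(x_4) = -0.690758, coefficient = 2
x_5 = 2.6667, f(x_5) = -0.889327, coefficient = 2
x_6 = 3.0000, f(x_6) = -0.989992, coefficient = 1

I ≈ (0.333333/2) × -4.163125 = -0.693854
Exact value: -0.700351
Error: 0.006497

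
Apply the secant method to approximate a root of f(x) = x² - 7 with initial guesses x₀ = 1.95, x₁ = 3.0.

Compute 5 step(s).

f(x) = x² - 7
x₀ = 1.95, x₁ = 3.0

Secant formula: x_{n+1} = x_n - f(x_n)(x_n - x_{n-1})/(f(x_n) - f(x_{n-1}))

Iteration 1:
  f(1.950000) = -3.197500
  f(3.000000) = 2.000000
  x_2 = 3.000000 - 2.000000×(3.000000 - 1.950000)/(2.000000 - (-3.197500))
       = 2.595960
Iteration 2:
  f(3.000000) = 2.000000
  f(2.595960) = -0.260994
  x_3 = 2.595960 - (-0.260994)×(2.595960 - 3.000000)/(-0.260994 - 2.000000)
       = 2.642599
Iteration 3:
  f(2.595960) = -0.260994
  f(2.642599) = -0.016669
  x_4 = 2.642599 - (-0.016669)×(2.642599 - 2.595960)/(-0.016669 - (-0.260994))
       = 2.645781
Iteration 4:
  f(2.642599) = -0.016669
  f(2.645781) = 0.000159
  x_5 = 2.645781 - 0.000159×(2.645781 - 2.642599)/(0.000159 - (-0.016669))
       = 2.645751
Iteration 5:
  f(2.645781) = 0.000159
  f(2.645751) = 0.000000
  x_6 = 2.645751 - 0.000000×(2.645751 - 2.645781)/(0.000000 - 0.000159)
       = 2.645751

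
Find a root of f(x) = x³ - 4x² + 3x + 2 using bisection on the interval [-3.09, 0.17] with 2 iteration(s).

f(x) = x³ - 4x² + 3x + 2
Initial interval: [-3.09, 0.17]

Iteration 1:
  c_1 = (-3.090000 + 0.170000)/2 = -1.460000
  f(c_1) = f(-1.460000) = -14.018536
  f(a) × f(c) ≥ 0, new interval: [-1.460000, 0.170000]
Iteration 2:
  c_2 = (-1.460000 + 0.170000)/2 = -0.645000
  f(c_2) = f(-0.645000) = -1.867436
  f(a) × f(c) ≥ 0, new interval: [-0.645000, 0.170000]

After 2 iteration(s), the approximation is c_2 = -0.645000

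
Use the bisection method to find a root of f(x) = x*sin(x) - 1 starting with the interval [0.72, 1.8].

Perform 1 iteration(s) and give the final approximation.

f(x) = x*sin(x) - 1
Initial interval: [0.72, 1.8]

Iteration 1:
  c_1 = (0.720000 + 1.800000)/2 = 1.260000
  f(c_1) = f(1.260000) = 0.199634
  f(a) × f(c) < 0, new interval: [0.720000, 1.260000]

After 1 iteration(s), the approximation is c_1 = 1.260000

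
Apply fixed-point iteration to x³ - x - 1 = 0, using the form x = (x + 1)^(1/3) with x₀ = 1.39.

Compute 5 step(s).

Equation: x³ - x - 1 = 0
Fixed-point form: x = (x + 1)^(1/3)
x₀ = 1.39

x_1 = g(1.390000) = 1.337004
x_2 = g(1.337004) = 1.327048
x_3 = g(1.327048) = 1.325160
x_4 = g(1.325160) = 1.324802
x_5 = g(1.324802) = 1.324734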